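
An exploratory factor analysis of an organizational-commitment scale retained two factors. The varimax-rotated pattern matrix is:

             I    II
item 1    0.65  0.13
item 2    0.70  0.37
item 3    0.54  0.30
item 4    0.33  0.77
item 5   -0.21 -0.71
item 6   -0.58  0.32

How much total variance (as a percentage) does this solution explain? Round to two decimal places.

Communalities: 0.4394, 0.6269, 0.3816, 0.7018, 0.5482, 0.4388; Σh² = 3.1367.
Total variance with 6 standardized items is 6, so the solution explains 3.1367/6 = 0.5228 = 52.28%.

52.28%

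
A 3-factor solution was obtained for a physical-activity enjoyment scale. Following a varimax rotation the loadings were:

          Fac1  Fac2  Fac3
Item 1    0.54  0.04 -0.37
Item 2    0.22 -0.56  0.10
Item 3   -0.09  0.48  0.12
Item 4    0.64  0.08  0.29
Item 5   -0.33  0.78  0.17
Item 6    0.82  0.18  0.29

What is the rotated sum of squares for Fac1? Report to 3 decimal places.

1.539

SS loadings for Fac1 = 0.54² + 0.22² + (-0.09)² + 0.64² + (-0.33)² + 0.82² = 0.2916 + 0.0484 + 0.0081 + 0.4096 + 0.1089 + 0.6724 = 1.5390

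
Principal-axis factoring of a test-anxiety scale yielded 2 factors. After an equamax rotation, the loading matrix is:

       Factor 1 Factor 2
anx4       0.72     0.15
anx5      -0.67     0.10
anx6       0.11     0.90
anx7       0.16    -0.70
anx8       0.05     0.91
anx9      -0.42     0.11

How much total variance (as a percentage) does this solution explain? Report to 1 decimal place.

55.9%

Communalities: 0.5409, 0.4589, 0.8221, 0.5156, 0.8306, 0.1885; Σh² = 3.3566.
Total variance with 6 standardized items is 6, so the solution explains 3.3566/6 = 0.5594 = 55.94%.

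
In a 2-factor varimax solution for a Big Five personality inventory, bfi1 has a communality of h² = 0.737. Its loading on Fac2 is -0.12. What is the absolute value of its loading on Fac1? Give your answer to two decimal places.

0.85

Under orthogonal rotation h² = Σλ², so λ_Fac1² = h² − (0.0144) = 0.737 − 0.0144 = 0.7226.
|λ| = √0.7226 = 0.8501.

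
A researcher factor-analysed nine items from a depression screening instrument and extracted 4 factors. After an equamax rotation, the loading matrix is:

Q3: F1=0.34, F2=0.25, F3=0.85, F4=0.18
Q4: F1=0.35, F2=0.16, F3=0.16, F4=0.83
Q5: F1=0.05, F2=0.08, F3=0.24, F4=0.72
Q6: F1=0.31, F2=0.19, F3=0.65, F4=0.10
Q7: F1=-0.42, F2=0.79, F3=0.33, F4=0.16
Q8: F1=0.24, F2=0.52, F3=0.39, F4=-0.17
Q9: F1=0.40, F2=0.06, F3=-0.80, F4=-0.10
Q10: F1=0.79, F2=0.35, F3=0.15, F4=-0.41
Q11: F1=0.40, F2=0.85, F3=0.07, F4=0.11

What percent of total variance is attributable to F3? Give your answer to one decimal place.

24.0%

SS loadings for F3 = 0.85² + 0.16² + 0.24² + 0.65² + 0.33² + 0.39² + (-0.80)² + 0.15² + 0.07² = 2.1566
With 9 standardized items, total variance = 9. Proportion = 2.1566/9 = 0.2396 → 23.96%.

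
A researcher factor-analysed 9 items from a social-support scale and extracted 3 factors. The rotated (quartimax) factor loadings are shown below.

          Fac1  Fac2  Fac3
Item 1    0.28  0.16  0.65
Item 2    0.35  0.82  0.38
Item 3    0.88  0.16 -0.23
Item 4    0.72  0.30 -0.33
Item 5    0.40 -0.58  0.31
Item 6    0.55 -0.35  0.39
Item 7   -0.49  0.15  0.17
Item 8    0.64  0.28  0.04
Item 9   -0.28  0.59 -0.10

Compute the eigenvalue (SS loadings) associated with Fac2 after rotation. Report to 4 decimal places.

1.7215

SS loadings for Fac2 = 0.16² + 0.82² + 0.16² + 0.30² + (-0.58)² + (-0.35)² + 0.15² + 0.28² + 0.59² = 0.0256 + 0.6724 + 0.0256 + 0.0900 + 0.3364 + 0.1225 + 0.0225 + 0.0784 + 0.3481 = 1.7215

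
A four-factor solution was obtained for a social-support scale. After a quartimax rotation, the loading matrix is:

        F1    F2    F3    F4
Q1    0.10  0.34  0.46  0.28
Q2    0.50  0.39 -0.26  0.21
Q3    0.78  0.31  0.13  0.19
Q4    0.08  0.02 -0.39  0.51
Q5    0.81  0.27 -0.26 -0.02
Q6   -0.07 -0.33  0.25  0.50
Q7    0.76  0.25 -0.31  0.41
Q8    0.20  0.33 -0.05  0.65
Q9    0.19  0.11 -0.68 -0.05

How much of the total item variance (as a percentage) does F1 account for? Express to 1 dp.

SS loadings for F1 = 0.10² + 0.50² + 0.78² + 0.08² + 0.81² + (-0.07)² + 0.76² + 0.20² + 0.19² = 2.1895
With 9 standardized items, total variance = 9. Proportion = 2.1895/9 = 0.2433 → 24.33%.

24.3%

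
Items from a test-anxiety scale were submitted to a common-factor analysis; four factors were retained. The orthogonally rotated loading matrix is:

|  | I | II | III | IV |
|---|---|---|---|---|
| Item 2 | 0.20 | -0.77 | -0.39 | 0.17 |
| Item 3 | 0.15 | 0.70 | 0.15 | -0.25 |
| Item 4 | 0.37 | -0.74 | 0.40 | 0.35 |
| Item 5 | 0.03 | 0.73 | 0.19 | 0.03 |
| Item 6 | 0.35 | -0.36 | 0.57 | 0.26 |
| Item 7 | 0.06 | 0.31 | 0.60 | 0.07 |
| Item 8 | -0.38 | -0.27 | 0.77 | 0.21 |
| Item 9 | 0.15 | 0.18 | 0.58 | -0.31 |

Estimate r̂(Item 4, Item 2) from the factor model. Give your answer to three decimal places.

0.547

r̂ = Σ λ_i·λ_j across factors = (0.37)(0.20) + (-0.74)(-0.77) + (0.40)(-0.39) + (0.35)(0.17)
  = +0.0740 +0.5698 -0.1560 +0.0595 = 0.5473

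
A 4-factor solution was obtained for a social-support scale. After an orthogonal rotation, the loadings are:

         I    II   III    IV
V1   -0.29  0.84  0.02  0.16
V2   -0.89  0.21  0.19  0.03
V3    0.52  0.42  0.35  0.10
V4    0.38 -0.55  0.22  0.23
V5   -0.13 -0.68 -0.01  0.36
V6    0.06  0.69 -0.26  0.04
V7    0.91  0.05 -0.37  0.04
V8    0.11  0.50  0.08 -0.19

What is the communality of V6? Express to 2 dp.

0.55

h² = 0.06² + 0.69² + (-0.26)² + 0.04² = 0.0036 + 0.4761 + 0.0676 + 0.0016 = 0.5489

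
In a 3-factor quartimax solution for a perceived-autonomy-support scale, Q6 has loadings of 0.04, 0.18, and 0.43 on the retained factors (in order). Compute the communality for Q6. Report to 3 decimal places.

0.219

h² = 0.04² + 0.18² + 0.43² = 0.0016 + 0.0324 + 0.1849 = 0.2189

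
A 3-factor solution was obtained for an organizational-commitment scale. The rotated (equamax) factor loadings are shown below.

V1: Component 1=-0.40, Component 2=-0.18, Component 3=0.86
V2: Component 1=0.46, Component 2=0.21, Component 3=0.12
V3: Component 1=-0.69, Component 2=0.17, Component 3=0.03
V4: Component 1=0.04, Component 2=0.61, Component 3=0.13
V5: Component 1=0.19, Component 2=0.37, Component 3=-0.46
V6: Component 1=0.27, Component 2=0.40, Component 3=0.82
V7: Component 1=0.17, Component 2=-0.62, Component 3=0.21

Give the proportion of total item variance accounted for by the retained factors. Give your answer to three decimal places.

0.549

SS loadings by factor: 0.9872, 1.1588, 1.6999; total = 3.8459.
Total variance with 7 standardized items is 7, so the solution explains 3.8459/7 = 0.5494.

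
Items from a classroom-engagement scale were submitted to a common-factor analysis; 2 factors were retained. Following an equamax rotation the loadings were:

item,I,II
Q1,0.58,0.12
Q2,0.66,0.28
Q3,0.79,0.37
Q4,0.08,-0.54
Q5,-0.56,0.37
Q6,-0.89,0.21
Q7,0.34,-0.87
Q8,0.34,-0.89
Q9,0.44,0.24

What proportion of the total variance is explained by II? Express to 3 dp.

SS loadings for II = 0.12² + 0.28² + 0.37² + (-0.54)² + 0.37² + 0.21² + (-0.87)² + (-0.89)² + 0.24² = 2.3089
Proportion of variance = 2.3089 / 9 = 0.2565.

0.257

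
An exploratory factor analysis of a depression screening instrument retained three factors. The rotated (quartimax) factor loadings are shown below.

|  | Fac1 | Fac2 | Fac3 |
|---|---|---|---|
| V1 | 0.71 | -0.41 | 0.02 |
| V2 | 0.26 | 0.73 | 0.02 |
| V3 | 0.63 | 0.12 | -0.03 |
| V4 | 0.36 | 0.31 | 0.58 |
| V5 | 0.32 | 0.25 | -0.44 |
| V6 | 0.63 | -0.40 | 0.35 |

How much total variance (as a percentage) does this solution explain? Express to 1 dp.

Communalities: 0.6726, 0.6009, 0.4122, 0.5621, 0.3585, 0.6794; Σh² = 3.2857.
Total variance with 6 standardized items is 6, so the solution explains 3.2857/6 = 0.5476 = 54.76%.

54.8%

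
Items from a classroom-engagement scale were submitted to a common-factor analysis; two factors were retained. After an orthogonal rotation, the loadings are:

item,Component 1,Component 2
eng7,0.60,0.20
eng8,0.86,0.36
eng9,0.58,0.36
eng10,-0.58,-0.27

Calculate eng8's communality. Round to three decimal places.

0.869

h² = 0.86² + 0.36² = 0.7396 + 0.1296 = 0.8692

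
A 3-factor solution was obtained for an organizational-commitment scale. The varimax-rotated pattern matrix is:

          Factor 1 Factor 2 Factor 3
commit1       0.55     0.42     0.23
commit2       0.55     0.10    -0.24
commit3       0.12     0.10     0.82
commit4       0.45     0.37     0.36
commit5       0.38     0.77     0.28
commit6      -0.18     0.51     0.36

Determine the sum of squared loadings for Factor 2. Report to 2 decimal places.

SS loadings for Factor 2 = 0.42² + 0.10² + 0.10² + 0.37² + 0.77² + 0.51² = 0.1764 + 0.0100 + 0.0100 + 0.1369 + 0.5929 + 0.2601 = 1.1863

1.19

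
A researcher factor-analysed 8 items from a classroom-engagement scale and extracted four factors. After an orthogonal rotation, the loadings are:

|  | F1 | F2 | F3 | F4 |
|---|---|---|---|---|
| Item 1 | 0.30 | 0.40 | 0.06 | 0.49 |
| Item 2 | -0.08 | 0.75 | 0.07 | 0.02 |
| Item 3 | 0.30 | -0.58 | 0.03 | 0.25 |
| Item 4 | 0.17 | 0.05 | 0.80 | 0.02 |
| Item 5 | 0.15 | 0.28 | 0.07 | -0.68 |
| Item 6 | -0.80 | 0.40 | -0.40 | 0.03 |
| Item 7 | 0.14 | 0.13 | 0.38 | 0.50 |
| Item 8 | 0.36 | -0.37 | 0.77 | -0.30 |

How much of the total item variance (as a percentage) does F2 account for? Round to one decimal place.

SS loadings for F2 = 0.40² + 0.75² + (-0.58)² + 0.05² + 0.28² + 0.40² + 0.13² + (-0.37)² = 1.4536
With 8 standardized items, total variance = 8. Proportion = 1.4536/8 = 0.1817 → 18.17%.

18.2%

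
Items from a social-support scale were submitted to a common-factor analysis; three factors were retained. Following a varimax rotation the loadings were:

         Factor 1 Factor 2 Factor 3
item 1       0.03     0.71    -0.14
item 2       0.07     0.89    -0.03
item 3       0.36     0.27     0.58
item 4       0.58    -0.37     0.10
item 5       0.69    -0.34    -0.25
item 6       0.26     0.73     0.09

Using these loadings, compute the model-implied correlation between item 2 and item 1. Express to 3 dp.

0.638

r̂ = Σ λ_i·λ_j across factors = (0.07)(0.03) + (0.89)(0.71) + (-0.03)(-0.14)
  = +0.0021 +0.6319 +0.0042 = 0.6382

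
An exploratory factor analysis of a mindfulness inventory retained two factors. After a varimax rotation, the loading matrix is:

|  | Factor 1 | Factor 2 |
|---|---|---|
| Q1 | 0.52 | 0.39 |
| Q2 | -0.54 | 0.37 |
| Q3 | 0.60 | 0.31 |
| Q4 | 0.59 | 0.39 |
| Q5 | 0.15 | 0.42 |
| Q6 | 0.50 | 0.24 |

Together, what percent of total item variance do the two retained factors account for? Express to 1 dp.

38.6%

SS loadings by factor: 1.5426, 0.7712; total = 2.3138.
Total variance with 6 standardized items is 6, so the solution explains 2.3138/6 = 0.3856 = 38.56%.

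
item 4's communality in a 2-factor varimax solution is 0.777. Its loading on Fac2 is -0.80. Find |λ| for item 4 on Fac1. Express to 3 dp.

0.370

Under orthogonal rotation h² = Σλ², so λ_Fac1² = h² − (0.6400) = 0.777 − 0.6400 = 0.1370.
|λ| = √0.1370 = 0.3701.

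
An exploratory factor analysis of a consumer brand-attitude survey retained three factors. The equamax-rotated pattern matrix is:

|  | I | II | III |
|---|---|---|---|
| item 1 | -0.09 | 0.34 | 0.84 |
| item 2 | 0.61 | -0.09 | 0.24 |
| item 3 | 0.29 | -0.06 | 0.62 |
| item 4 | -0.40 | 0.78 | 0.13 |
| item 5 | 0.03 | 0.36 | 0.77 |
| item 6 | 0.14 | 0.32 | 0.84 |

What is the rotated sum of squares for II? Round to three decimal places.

SS loadings for II = 0.34² + (-0.09)² + (-0.06)² + 0.78² + 0.36² + 0.32² = 0.1156 + 0.0081 + 0.0036 + 0.6084 + 0.1296 + 0.1024 = 0.9677

0.968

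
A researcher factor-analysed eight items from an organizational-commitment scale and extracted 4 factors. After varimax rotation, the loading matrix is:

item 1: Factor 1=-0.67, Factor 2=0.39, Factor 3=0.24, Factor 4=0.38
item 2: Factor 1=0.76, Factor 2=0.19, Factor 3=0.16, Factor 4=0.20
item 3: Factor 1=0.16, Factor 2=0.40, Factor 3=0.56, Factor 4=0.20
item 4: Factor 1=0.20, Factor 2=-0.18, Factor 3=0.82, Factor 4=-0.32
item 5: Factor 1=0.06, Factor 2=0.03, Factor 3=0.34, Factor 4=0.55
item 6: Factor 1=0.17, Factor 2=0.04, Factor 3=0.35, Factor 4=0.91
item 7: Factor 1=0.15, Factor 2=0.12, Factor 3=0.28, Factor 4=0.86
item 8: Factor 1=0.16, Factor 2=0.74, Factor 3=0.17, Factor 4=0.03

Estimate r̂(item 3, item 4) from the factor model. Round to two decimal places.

r̂ = Σ λ_i·λ_j across factors = (0.16)(0.20) + (0.40)(-0.18) + (0.56)(0.82) + (0.20)(-0.32)
  = +0.0320 -0.0720 +0.4592 -0.0640 = 0.3552

0.36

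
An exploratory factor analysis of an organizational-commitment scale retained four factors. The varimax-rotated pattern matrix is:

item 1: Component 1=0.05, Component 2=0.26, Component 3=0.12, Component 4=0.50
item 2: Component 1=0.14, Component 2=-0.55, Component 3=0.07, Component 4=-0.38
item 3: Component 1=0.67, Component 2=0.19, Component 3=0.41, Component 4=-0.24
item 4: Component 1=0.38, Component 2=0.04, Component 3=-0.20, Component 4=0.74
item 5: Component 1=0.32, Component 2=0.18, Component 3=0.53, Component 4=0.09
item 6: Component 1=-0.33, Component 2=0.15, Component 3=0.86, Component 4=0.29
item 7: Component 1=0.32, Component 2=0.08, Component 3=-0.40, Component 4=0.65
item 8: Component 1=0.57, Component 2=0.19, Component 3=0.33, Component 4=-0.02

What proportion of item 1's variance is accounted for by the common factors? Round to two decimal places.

0.33

h² = 0.05² + 0.26² + 0.12² + 0.50² = 0.0025 + 0.0676 + 0.0144 + 0.2500 = 0.3345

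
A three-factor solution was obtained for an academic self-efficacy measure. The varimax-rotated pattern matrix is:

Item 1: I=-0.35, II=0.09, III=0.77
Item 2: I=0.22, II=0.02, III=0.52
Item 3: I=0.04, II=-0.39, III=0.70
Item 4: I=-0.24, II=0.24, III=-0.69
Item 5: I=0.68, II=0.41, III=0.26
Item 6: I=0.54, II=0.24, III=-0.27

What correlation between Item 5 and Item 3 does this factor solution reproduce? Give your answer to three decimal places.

0.049

r̂ = Σ λ_i·λ_j across factors = (0.68)(0.04) + (0.41)(-0.39) + (0.26)(0.70)
  = +0.0272 -0.1599 +0.1820 = 0.0493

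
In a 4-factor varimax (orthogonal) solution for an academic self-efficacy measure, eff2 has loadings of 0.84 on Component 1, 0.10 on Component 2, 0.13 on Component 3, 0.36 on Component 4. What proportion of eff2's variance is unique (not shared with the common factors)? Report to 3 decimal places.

h² = 0.84² + 0.10² + 0.13² + 0.36² = 0.7056 + 0.0100 + 0.0169 + 0.1296 = 0.8621
Uniqueness u² = 1 − h² = 1 − 0.8621 = 0.1379

0.138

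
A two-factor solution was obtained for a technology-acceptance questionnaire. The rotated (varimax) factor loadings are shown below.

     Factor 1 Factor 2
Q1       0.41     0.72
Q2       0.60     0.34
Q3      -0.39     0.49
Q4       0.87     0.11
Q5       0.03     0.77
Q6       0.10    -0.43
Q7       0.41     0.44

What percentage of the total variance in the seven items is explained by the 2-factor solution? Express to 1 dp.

SS loadings by factor: 1.6161, 1.8576; total = 3.4737.
Total variance with 7 standardized items is 7, so the solution explains 3.4737/7 = 0.4962 = 49.62%.

49.6%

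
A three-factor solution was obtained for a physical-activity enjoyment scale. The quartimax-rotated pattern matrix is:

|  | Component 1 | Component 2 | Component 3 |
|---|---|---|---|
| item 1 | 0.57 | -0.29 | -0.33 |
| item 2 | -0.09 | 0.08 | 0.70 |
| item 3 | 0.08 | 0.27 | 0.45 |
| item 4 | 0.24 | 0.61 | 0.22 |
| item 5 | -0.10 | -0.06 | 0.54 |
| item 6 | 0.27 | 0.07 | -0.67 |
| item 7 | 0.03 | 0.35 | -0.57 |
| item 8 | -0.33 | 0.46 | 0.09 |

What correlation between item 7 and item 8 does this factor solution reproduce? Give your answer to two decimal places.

r̂ = Σ λ_i·λ_j across factors = (0.03)(-0.33) + (0.35)(0.46) + (-0.57)(0.09)
  = -0.0099 +0.1610 -0.0513 = 0.0998

0.10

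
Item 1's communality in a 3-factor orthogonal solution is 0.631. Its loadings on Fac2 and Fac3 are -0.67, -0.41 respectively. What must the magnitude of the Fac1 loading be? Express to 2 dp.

Under orthogonal rotation h² = Σλ², so λ_Fac1² = h² − (0.6170) = 0.631 − 0.6170 = 0.0140.
|λ| = √0.0140 = 0.1183.

0.12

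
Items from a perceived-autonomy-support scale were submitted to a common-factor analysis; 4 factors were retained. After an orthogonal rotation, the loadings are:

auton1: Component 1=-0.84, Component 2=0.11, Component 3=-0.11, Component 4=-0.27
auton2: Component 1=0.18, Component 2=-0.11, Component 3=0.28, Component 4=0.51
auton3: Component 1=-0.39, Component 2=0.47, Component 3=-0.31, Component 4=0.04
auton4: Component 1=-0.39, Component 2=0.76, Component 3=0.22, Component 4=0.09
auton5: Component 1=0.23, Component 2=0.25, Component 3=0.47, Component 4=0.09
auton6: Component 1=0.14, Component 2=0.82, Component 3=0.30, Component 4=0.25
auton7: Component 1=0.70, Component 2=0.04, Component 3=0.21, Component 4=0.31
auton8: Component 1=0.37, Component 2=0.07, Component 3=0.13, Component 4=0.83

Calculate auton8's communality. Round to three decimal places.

0.848

h² = 0.37² + 0.07² + 0.13² + 0.83² = 0.1369 + 0.0049 + 0.0169 + 0.6889 = 0.8476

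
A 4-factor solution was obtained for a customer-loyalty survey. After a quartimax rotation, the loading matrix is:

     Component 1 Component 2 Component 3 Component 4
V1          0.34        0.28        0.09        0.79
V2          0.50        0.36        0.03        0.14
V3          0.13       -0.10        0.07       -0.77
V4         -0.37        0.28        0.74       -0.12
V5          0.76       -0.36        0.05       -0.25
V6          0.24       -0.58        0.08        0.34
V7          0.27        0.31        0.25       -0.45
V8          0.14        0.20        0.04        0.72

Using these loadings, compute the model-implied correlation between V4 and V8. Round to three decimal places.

-0.053

r̂ = Σ λ_i·λ_j across factors = (-0.37)(0.14) + (0.28)(0.20) + (0.74)(0.04) + (-0.12)(0.72)
  = -0.0518 +0.0560 +0.0296 -0.0864 = -0.0526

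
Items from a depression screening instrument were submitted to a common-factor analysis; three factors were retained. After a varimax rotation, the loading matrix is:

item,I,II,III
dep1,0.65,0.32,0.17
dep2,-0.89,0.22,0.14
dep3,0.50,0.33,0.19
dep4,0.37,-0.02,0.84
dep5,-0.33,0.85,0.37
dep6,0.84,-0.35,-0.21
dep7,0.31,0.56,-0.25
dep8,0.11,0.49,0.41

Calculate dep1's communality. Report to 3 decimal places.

0.554

h² = 0.65² + 0.32² + 0.17² = 0.4225 + 0.1024 + 0.0289 = 0.5538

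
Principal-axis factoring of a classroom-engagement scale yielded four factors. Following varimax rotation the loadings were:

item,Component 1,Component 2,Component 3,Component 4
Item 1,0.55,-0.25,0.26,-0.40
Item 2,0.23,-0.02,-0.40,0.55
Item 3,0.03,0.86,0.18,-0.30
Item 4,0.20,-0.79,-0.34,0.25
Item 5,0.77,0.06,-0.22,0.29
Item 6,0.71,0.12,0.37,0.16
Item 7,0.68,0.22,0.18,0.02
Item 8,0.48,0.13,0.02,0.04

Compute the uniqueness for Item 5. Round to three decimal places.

0.271

h² = 0.77² + 0.06² + (-0.22)² + 0.29² = 0.5929 + 0.0036 + 0.0484 + 0.0841 = 0.7290
Uniqueness u² = 1 − h² = 1 − 0.7290 = 0.2710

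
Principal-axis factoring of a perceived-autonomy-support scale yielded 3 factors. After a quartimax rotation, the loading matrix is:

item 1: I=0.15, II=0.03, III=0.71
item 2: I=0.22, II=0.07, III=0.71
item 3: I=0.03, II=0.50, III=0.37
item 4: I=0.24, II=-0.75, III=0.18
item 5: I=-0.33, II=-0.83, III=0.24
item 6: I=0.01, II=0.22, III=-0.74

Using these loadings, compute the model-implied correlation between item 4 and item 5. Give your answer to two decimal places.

0.59

r̂ = Σ λ_i·λ_j across factors = (0.24)(-0.33) + (-0.75)(-0.83) + (0.18)(0.24)
  = -0.0792 +0.6225 +0.0432 = 0.5865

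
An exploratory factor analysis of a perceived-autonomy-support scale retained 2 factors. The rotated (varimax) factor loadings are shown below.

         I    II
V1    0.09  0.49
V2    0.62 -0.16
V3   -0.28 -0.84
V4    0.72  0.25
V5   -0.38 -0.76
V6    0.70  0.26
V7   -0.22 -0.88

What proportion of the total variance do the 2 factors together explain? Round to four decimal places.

SS loadings by factor: 1.6721, 2.4534; total = 4.1255.
Total variance with 7 standardized items is 7, so the solution explains 4.1255/7 = 0.5894.

0.5894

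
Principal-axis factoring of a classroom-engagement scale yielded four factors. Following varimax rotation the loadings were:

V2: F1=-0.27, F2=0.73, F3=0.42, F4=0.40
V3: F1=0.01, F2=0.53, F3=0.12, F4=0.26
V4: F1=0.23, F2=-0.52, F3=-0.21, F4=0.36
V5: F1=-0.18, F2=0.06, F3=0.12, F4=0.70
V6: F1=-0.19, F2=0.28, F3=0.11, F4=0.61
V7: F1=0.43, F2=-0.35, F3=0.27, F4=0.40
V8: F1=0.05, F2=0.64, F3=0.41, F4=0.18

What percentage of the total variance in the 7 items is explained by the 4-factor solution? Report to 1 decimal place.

Communalities: 0.9422, 0.3630, 0.4970, 0.5404, 0.4987, 0.5403, 0.6126; Σh² = 3.9942.
Total variance with 7 standardized items is 7, so the solution explains 3.9942/7 = 0.5706 = 57.06%.

57.1%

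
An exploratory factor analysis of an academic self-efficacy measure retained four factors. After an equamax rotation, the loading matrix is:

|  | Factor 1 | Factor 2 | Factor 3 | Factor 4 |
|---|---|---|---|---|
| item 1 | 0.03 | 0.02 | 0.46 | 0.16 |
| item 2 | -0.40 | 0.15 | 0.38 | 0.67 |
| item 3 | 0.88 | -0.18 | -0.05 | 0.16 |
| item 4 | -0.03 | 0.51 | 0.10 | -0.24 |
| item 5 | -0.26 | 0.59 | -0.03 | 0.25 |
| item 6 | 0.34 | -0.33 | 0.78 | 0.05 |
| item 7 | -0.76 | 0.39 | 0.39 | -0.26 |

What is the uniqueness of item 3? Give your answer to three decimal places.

h² = 0.88² + (-0.18)² + (-0.05)² + 0.16² = 0.7744 + 0.0324 + 0.0025 + 0.0256 = 0.8349
Uniqueness u² = 1 − h² = 1 − 0.8349 = 0.1651

0.165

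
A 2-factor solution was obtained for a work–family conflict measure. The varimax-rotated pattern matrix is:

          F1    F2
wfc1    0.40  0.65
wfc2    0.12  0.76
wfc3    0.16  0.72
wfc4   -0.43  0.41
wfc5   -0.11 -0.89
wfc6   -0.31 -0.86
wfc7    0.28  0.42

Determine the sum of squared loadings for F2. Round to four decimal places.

SS loadings for F2 = 0.65² + 0.76² + 0.72² + 0.41² + (-0.89)² + (-0.86)² + 0.42² = 0.4225 + 0.5776 + 0.5184 + 0.1681 + 0.7921 + 0.7396 + 0.1764 = 3.3947

3.3947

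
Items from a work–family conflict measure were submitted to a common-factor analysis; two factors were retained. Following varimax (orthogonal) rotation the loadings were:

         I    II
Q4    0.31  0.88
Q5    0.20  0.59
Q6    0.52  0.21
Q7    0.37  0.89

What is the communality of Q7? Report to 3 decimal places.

h² = 0.37² + 0.89² = 0.1369 + 0.7921 = 0.9290

0.929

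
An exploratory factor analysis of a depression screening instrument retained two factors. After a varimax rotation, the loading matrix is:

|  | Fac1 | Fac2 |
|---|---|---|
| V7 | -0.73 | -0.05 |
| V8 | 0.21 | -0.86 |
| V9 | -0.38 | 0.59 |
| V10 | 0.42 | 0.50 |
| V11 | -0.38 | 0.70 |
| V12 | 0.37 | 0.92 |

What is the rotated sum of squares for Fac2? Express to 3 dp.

2.677

SS loadings for Fac2 = (-0.05)² + (-0.86)² + 0.59² + 0.50² + 0.70² + 0.92² = 0.0025 + 0.7396 + 0.3481 + 0.2500 + 0.4900 + 0.8464 = 2.6766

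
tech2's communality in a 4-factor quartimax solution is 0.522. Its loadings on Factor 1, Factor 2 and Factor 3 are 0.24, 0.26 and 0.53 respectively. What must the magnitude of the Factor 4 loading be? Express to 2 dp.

0.34

Under orthogonal rotation h² = Σλ², so λ_Factor 4² = h² − (0.4061) = 0.522 − 0.4061 = 0.1159.
|λ| = √0.1159 = 0.3404.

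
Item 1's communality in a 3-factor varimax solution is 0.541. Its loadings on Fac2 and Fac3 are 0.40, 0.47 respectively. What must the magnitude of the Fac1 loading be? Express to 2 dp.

Under orthogonal rotation h² = Σλ², so λ_Fac1² = h² − (0.3809) = 0.541 − 0.3809 = 0.1601.
|λ| = √0.1601 = 0.4001.

0.40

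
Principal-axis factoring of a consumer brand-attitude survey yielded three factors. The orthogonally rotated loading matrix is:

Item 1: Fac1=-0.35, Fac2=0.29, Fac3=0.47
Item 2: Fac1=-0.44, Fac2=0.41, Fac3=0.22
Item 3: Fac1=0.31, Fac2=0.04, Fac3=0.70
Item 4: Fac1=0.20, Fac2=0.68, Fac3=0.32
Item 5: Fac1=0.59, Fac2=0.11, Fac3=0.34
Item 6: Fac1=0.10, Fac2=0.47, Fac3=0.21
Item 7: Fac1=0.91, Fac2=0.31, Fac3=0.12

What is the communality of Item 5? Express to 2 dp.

0.48

h² = 0.59² + 0.11² + 0.34² = 0.3481 + 0.0121 + 0.1156 = 0.4758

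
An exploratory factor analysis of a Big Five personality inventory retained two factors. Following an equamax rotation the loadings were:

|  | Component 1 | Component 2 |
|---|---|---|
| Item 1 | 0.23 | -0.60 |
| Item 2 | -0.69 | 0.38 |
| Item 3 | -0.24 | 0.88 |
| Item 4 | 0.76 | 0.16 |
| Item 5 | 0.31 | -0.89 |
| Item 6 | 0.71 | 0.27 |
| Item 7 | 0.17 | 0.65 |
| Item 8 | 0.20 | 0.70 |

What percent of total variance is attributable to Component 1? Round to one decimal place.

22.9%

SS loadings for Component 1 = 0.23² + (-0.69)² + (-0.24)² + 0.76² + 0.31² + 0.71² + 0.17² + 0.20² = 1.8333
With 8 standardized items, total variance = 8. Proportion = 1.8333/8 = 0.2292 → 22.92%.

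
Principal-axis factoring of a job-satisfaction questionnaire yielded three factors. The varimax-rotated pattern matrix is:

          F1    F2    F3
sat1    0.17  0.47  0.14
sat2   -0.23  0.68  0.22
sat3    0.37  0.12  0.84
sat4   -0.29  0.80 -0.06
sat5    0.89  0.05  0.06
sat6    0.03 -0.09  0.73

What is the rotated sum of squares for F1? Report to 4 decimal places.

SS loadings for F1 = 0.17² + (-0.23)² + 0.37² + (-0.29)² + 0.89² + 0.03² = 0.0289 + 0.0529 + 0.1369 + 0.0841 + 0.7921 + 0.0009 = 1.0958

1.0958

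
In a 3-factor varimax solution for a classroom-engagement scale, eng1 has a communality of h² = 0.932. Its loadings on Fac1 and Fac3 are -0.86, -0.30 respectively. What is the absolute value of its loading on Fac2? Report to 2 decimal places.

0.32

Under orthogonal rotation h² = Σλ², so λ_Fac2² = h² − (0.8296) = 0.932 − 0.8296 = 0.1024.
|λ| = √0.1024 = 0.3200.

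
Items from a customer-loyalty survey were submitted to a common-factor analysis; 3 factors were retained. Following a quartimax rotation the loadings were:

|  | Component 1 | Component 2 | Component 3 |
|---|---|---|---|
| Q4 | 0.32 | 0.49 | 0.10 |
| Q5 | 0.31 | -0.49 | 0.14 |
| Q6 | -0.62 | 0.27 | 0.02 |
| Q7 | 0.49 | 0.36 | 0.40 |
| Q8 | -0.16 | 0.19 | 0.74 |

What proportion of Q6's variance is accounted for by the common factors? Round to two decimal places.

h² = (-0.62)² + 0.27² + 0.02² = 0.3844 + 0.0729 + 0.0004 = 0.4577

0.46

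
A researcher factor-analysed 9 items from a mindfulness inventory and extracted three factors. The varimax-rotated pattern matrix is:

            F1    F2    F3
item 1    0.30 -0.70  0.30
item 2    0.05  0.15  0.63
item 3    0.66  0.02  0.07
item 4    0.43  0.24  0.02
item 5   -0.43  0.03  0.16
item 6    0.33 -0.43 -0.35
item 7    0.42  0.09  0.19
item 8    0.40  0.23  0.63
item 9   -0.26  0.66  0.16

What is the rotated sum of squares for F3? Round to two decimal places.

SS loadings for F3 = 0.30² + 0.63² + 0.07² + 0.02² + 0.16² + (-0.35)² + 0.19² + 0.63² + 0.16² = 0.0900 + 0.3969 + 0.0049 + 0.0004 + 0.0256 + 0.1225 + 0.0361 + 0.3969 + 0.0256 = 1.0989

1.10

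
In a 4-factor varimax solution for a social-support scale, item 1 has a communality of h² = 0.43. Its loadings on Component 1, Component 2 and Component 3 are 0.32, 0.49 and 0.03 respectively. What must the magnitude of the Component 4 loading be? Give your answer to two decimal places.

0.29

Under orthogonal rotation h² = Σλ², so λ_Component 4² = h² − (0.3434) = 0.43 − 0.3434 = 0.0866.
|λ| = √0.0866 = 0.2943.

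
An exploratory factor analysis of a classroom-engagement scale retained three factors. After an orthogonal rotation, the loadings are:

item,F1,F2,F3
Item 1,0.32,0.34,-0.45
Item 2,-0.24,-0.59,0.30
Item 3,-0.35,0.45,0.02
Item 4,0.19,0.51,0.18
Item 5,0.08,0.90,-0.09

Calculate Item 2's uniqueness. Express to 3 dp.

h² = (-0.24)² + (-0.59)² + 0.30² = 0.0576 + 0.3481 + 0.0900 = 0.4957
Uniqueness u² = 1 − h² = 1 − 0.4957 = 0.5043

0.504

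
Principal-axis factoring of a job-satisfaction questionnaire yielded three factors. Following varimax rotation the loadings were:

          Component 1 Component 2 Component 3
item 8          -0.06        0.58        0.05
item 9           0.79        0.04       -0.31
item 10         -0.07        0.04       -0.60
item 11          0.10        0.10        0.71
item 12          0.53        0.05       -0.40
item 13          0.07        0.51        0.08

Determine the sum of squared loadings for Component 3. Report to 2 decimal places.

1.13

SS loadings for Component 3 = 0.05² + (-0.31)² + (-0.60)² + 0.71² + (-0.40)² + 0.08² = 0.0025 + 0.0961 + 0.3600 + 0.5041 + 0.1600 + 0.0064 = 1.1291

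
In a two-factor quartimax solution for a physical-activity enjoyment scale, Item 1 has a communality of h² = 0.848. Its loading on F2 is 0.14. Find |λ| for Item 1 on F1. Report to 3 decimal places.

Under orthogonal rotation h² = Σλ², so λ_F1² = h² − (0.0196) = 0.848 − 0.0196 = 0.8284.
|λ| = √0.8284 = 0.9102.

0.910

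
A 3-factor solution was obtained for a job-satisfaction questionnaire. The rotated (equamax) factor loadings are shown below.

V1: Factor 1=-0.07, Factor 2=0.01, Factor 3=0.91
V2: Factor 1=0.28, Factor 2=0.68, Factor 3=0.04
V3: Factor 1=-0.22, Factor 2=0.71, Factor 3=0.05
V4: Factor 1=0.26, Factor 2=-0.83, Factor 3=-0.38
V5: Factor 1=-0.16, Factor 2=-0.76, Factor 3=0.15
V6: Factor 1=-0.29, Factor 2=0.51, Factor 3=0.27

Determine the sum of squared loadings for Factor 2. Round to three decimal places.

SS loadings for Factor 2 = 0.01² + 0.68² + 0.71² + (-0.83)² + (-0.76)² + 0.51² = 0.0001 + 0.4624 + 0.5041 + 0.6889 + 0.5776 + 0.2601 = 2.4932

2.493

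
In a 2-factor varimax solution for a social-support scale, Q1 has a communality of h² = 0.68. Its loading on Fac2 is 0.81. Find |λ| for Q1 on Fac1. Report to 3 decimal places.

0.155

Under orthogonal rotation h² = Σλ², so λ_Fac1² = h² − (0.6561) = 0.68 − 0.6561 = 0.0239.
|λ| = √0.0239 = 0.1546.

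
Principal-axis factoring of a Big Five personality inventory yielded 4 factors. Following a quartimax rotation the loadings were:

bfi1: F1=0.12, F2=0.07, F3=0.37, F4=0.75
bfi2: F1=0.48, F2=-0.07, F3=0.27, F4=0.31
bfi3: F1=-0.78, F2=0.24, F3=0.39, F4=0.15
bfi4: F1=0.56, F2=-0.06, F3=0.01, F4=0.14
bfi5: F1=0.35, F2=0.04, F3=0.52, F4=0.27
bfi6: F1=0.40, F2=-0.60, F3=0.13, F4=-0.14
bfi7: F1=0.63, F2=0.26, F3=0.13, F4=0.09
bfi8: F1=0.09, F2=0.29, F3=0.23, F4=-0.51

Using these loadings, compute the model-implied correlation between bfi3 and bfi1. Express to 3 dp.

r̂ = Σ λ_i·λ_j across factors = (-0.78)(0.12) + (0.24)(0.07) + (0.39)(0.37) + (0.15)(0.75)
  = -0.0936 +0.0168 +0.1443 +0.1125 = 0.1800

0.180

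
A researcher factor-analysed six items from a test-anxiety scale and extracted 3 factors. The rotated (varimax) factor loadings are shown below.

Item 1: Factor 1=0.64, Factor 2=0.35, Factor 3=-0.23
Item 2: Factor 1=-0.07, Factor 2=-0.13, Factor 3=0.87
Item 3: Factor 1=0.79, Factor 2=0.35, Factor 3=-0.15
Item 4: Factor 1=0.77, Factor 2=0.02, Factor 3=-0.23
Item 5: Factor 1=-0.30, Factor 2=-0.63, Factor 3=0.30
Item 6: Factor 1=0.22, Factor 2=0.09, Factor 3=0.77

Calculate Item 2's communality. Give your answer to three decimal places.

h² = (-0.07)² + (-0.13)² + 0.87² = 0.0049 + 0.0169 + 0.7569 = 0.7787

0.779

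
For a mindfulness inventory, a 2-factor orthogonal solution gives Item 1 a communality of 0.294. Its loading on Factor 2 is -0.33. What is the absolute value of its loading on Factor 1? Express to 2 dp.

0.43

Under orthogonal rotation h² = Σλ², so λ_Factor 1² = h² − (0.1089) = 0.294 − 0.1089 = 0.1851.
|λ| = √0.1851 = 0.4302.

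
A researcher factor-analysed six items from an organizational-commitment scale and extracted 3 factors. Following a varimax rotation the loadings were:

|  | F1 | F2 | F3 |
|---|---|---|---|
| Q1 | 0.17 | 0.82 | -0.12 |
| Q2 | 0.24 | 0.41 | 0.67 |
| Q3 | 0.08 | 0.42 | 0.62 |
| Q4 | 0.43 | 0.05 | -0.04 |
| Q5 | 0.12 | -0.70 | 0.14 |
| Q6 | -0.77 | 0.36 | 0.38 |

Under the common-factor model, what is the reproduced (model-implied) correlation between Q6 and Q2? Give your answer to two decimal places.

r̂ = Σ λ_i·λ_j across factors = (-0.77)(0.24) + (0.36)(0.41) + (0.38)(0.67)
  = -0.1848 +0.1476 +0.2546 = 0.2174

0.22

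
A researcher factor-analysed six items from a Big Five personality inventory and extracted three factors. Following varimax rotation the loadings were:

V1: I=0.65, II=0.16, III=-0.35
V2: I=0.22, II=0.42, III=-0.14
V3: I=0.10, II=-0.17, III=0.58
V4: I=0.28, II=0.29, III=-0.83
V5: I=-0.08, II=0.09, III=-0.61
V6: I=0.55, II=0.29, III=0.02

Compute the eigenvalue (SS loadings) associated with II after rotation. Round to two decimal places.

SS loadings for II = 0.16² + 0.42² + (-0.17)² + 0.29² + 0.09² + 0.29² = 0.0256 + 0.1764 + 0.0289 + 0.0841 + 0.0081 + 0.0841 = 0.4072

0.41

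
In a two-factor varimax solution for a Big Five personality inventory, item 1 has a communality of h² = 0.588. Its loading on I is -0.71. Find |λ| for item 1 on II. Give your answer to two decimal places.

0.29

Under orthogonal rotation h² = Σλ², so λ_II² = h² − (0.5041) = 0.588 − 0.5041 = 0.0839.
|λ| = √0.0839 = 0.2897.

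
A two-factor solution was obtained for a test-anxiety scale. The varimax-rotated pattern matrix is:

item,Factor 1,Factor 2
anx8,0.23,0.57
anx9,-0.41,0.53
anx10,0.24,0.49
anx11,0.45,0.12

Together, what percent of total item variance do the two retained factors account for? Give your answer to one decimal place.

Communalities: 0.3778, 0.4490, 0.2977, 0.2169; Σh² = 1.3414.
Total variance with 4 standardized items is 4, so the solution explains 1.3414/4 = 0.3353 = 33.53%.

33.5%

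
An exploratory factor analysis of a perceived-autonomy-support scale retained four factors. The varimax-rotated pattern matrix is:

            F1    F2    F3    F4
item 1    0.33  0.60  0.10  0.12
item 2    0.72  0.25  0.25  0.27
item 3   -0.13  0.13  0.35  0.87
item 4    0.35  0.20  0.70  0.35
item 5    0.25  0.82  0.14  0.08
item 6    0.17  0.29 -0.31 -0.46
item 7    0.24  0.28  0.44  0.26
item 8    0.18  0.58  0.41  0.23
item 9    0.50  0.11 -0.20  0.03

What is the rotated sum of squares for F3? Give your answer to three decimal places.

1.202

SS loadings for F3 = 0.10² + 0.25² + 0.35² + 0.70² + 0.14² + (-0.31)² + 0.44² + 0.41² + (-0.20)² = 0.0100 + 0.0625 + 0.1225 + 0.4900 + 0.0196 + 0.0961 + 0.1936 + 0.1681 + 0.0400 = 1.2024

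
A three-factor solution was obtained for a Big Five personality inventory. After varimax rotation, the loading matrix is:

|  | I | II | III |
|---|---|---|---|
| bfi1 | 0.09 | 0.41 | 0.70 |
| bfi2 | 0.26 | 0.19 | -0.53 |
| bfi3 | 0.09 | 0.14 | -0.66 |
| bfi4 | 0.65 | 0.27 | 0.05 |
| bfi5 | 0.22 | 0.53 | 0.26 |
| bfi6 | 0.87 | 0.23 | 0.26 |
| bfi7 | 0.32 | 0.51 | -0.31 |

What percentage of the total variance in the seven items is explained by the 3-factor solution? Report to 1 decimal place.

53.5%

Communalities: 0.6662, 0.3846, 0.4633, 0.4979, 0.3969, 0.8774, 0.4586; Σh² = 3.7449.
Total variance with 7 standardized items is 7, so the solution explains 3.7449/7 = 0.5350 = 53.50%.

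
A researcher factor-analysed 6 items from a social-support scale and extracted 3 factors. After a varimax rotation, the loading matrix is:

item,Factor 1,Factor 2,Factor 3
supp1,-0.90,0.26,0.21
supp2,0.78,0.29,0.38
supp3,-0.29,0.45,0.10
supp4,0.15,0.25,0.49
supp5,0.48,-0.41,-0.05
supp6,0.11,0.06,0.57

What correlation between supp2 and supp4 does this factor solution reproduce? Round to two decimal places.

0.38

r̂ = Σ λ_i·λ_j across factors = (0.78)(0.15) + (0.29)(0.25) + (0.38)(0.49)
  = +0.1170 +0.0725 +0.1862 = 0.3757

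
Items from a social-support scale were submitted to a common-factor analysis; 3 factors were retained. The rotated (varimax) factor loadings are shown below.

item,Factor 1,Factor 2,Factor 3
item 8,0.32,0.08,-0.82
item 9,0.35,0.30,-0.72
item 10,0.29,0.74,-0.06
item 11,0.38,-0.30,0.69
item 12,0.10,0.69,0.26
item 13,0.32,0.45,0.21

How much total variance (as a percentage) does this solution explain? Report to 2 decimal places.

62.68%

SS loadings by factor: 0.5658, 1.4126, 1.7822; total = 3.7606.
Total variance with 6 standardized items is 6, so the solution explains 3.7606/6 = 0.6268 = 62.68%.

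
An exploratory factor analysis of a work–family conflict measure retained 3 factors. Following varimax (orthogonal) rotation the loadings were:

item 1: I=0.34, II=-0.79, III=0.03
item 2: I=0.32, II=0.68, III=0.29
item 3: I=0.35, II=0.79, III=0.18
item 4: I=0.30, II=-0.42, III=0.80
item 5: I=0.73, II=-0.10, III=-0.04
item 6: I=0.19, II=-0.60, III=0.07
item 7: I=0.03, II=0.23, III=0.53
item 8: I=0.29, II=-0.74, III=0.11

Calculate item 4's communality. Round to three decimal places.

h² = 0.30² + (-0.42)² + 0.80² = 0.0900 + 0.1764 + 0.6400 = 0.9064

0.906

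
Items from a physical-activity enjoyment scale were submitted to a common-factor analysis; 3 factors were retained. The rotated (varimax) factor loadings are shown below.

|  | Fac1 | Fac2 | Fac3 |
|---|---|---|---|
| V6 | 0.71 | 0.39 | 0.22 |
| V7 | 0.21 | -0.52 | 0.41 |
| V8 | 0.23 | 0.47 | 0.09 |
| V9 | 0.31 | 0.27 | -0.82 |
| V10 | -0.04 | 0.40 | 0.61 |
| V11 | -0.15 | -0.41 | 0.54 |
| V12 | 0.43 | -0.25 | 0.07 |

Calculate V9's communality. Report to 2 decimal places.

0.84

h² = 0.31² + 0.27² + (-0.82)² = 0.0961 + 0.0729 + 0.6724 = 0.8414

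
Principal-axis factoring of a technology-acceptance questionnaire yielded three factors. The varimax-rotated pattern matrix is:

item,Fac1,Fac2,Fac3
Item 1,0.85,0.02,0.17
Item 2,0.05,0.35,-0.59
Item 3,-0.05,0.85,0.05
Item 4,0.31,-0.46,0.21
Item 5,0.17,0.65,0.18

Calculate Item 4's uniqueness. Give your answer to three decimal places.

h² = 0.31² + (-0.46)² + 0.21² = 0.0961 + 0.2116 + 0.0441 = 0.3518
Uniqueness u² = 1 − h² = 1 − 0.3518 = 0.6482

0.648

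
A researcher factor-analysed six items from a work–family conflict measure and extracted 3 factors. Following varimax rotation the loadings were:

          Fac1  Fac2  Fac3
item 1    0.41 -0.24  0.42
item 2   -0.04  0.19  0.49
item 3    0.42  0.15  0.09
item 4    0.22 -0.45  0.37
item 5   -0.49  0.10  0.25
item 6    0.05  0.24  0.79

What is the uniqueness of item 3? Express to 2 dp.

h² = 0.42² + 0.15² + 0.09² = 0.1764 + 0.0225 + 0.0081 = 0.2070
Uniqueness u² = 1 − h² = 1 − 0.2070 = 0.7930

0.79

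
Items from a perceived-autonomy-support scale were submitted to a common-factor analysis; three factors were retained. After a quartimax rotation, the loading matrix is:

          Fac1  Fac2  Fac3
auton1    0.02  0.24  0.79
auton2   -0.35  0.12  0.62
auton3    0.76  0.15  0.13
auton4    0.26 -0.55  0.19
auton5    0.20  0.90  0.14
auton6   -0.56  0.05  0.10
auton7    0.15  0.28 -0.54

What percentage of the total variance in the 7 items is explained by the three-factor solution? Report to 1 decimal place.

SS loadings by factor: 1.1442, 1.2879, 1.3827; total = 3.8148.
Total variance with 7 standardized items is 7, so the solution explains 3.8148/7 = 0.5450 = 54.50%.

54.5%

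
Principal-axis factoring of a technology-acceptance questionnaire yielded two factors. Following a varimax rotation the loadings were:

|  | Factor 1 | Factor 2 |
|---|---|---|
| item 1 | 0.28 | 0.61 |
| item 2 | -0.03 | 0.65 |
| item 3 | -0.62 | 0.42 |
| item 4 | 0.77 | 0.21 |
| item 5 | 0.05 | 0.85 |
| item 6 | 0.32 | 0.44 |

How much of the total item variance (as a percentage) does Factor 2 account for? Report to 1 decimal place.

32.2%

SS loadings for Factor 2 = 0.61² + 0.65² + 0.42² + 0.21² + 0.85² + 0.44² = 1.9312
With 6 standardized items, total variance = 6. Proportion = 1.9312/6 = 0.3219 → 32.19%.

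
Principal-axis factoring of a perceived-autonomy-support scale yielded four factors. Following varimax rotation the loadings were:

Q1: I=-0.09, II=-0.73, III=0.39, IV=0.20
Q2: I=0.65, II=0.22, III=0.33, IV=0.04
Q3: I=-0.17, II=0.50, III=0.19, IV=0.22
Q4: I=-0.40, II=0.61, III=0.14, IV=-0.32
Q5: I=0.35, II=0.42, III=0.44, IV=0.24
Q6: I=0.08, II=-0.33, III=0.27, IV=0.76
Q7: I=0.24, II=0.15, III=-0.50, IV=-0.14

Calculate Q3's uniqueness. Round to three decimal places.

0.637

h² = (-0.17)² + 0.50² + 0.19² + 0.22² = 0.0289 + 0.2500 + 0.0361 + 0.0484 = 0.3634
Uniqueness u² = 1 − h² = 1 − 0.3634 = 0.6366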